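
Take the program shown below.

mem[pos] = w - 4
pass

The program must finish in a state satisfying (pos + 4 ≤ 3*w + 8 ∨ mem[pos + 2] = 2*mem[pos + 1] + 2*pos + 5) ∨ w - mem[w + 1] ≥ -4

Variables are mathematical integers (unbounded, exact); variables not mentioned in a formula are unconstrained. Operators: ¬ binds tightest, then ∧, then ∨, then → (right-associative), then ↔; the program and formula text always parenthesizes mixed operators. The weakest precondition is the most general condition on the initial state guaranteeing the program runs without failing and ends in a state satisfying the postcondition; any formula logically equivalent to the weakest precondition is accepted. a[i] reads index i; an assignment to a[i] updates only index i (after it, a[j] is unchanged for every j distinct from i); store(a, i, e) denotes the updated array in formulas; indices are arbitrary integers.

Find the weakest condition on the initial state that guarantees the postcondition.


Working backward. After the program, the postcondition (pos + 4 ≤ 3*w + 8 ∨ mem[pos + 2] = 2*mem[pos + 1] + 2*pos + 5) ∨ w - mem[w + 1] ≥ -4 must hold; in canonical form it is pos ≤ 3*w + 4 ∨ mem[pos + 2] = 2*mem[pos + 1] + 2*pos + 5 ∨ w ≥ mem[w + 1] - 4.
Before skip: pos ≤ 3*w + 4 ∨ mem[pos + 2] = 2*mem[pos + 1] + 2*pos + 5 ∨ w ≥ mem[w + 1] - 4
Before mem[pos] := w - 4: pos ≤ 3*w + 4 ∨ store(mem, pos, w - 4)[pos + 2] = 2*store(mem, pos, w - 4)[pos + 1] + 2*pos + 5 ∨ w ≥ store(mem, pos, w - 4)[w + 1] - 4
Answer: WP = pos ≤ 3*w + 4 ∨ store(mem, pos, w - 4)[pos + 2] = 2*store(mem, pos, w - 4)[pos + 1] + 2*pos + 5 ∨ w ≥ store(mem, pos, w - 4)[w + 1] - 4


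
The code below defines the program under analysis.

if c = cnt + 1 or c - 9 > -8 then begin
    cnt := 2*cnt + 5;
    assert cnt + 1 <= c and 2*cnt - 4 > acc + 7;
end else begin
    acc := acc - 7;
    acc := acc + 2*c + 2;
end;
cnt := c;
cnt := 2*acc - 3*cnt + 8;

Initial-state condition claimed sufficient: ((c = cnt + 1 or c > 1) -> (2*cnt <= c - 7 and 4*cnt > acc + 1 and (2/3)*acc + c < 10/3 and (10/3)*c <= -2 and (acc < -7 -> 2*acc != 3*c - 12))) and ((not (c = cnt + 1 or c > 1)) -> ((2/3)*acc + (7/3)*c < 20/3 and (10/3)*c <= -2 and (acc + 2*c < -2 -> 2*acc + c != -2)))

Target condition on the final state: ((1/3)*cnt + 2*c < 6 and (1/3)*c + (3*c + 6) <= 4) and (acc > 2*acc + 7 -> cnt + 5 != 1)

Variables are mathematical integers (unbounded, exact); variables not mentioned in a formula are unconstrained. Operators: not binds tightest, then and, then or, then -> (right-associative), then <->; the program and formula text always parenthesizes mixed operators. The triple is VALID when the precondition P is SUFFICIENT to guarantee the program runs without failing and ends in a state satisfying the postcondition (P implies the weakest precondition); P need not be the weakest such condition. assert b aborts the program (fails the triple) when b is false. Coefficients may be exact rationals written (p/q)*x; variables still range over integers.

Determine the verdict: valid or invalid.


Working backward. After the program, the postcondition ((1/3)*cnt + 2*c < 6 and (1/3)*c + (3*c + 6) <= 4) and (acc > 2*acc + 7 -> cnt + 5 != 1) must hold; in canonical form it is 2*c + (1/3)*cnt < 6 and (10/3)*c <= -2 and (acc < -7 -> cnt != -4).
Before cnt := 2*acc - 3*cnt + 8: (2/3)*acc + 2*c < cnt + 10/3 and (10/3)*c <= -2 and (acc < -7 -> 2*acc != 3*cnt - 12)
Before cnt := c: (2/3)*acc + c < 10/3 and (10/3)*c <= -2 and (acc < -7 -> 2*acc != 3*c - 12)
Then branch requires 2*cnt <= c - 6 and 4*cnt > acc + 1 and (2/3)*acc + c < 10/3 and (10/3)*c <= -2 and (acc < -7 -> 2*acc != 3*c - 12); else branch requires (2/3)*acc + (7/3)*c < 20/3 and (10/3)*c <= -2 and (acc + 2*c < -2 -> 2*acc + c != -2).
Before the if: ((c = cnt + 1 or c > 1) -> (2*cnt <= c - 6 and 4*cnt > acc + 1 and (2/3)*acc + c < 10/3 and (10/3)*c <= -2 and (acc < -7 -> 2*acc != 3*c - 12))) and ((not (c = cnt + 1 or c > 1)) -> ((2/3)*acc + (7/3)*c < 20/3 and (10/3)*c <= -2 and (acc + 2*c < -2 -> 2*acc + c != -2)))
The weakest precondition is ((c = cnt + 1 or c > 1) -> (2*cnt <= c - 6 and 4*cnt > acc + 1 and (2/3)*acc + c < 10/3 and (10/3)*c <= -2 and (acc < -7 -> 2*acc != 3*c - 12))) and ((not (c = cnt + 1 or c > 1)) -> ((2/3)*acc + (7/3)*c < 20/3 and (10/3)*c <= -2 and (acc + 2*c < -2 -> 2*acc + c != -2))).
Check whether ((c = cnt + 1 or c > 1) -> (2*cnt <= c - 7 and 4*cnt > acc + 1 and (2/3)*acc + c < 10/3 and (10/3)*c <= -2 and (acc < -7 -> 2*acc != 3*c - 12))) and ((not (c = cnt + 1 or c > 1)) -> ((2/3)*acc + (7/3)*c < 20/3 and (10/3)*c <= -2 and (acc + 2*c < -2 -> 2*acc + c != -2))) implies it.
Every state satisfying the precondition satisfies the weakest precondition: the implication holds.
Answer: valid


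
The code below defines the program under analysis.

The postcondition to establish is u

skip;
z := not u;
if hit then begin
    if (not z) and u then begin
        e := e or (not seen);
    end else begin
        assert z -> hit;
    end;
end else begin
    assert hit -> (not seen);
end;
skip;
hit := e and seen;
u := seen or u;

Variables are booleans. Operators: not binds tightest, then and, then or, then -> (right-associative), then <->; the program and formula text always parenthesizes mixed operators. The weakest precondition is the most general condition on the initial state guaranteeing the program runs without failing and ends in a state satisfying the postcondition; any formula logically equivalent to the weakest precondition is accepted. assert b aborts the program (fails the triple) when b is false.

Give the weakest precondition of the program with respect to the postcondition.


Working backward. After the program, u must hold.
Before u := seen or u: seen or u
Before hit := e and seen: seen or u
Before skip: seen or u
Then branch requires (((not z) and u) -> (seen or u)) and ((not ((not z) and u)) -> ((z -> hit) and (seen or u))); else branch requires (hit -> (not seen)) and (seen or u).
Before the if: (hit -> ((((not z) and u) -> (seen or u)) and ((not ((not z) and u)) -> ((z -> hit) and (seen or u))))) and ((not hit) -> ((hit -> (not seen)) and (seen or u)))
Before z := not u: (hit -> ((u -> (seen or u)) and ((not u) -> (((not u) -> hit) and (seen or u))))) and ((not hit) -> ((hit -> (not seen)) and (seen or u)))
Before skip: (hit -> ((u -> (seen or u)) and ((not u) -> (((not u) -> hit) and (seen or u))))) and ((not hit) -> ((hit -> (not seen)) and (seen or u)))
Answer: WP = (hit -> ((u -> (seen or u)) and ((not u) -> (((not u) -> hit) and (seen or u))))) and ((not hit) -> ((hit -> (not seen)) and (seen or u)))


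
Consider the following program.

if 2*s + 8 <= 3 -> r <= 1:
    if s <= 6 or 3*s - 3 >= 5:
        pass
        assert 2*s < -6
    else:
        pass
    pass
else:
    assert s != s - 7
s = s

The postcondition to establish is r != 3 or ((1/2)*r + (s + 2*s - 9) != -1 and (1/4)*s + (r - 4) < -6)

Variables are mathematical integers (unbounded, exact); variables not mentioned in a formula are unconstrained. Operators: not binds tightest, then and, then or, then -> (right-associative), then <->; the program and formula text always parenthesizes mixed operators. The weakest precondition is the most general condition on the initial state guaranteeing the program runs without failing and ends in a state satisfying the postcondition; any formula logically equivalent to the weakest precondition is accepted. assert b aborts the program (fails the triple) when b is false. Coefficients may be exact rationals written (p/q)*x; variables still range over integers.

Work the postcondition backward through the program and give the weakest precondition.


Working backward. After the program, the postcondition r != 3 or ((1/2)*r + (s + 2*s - 9) != -1 and (1/4)*s + (r - 4) < -6) must hold; in canonical form it is r != 3 or ((1/2)*r + 3*s != 8 and r + (1/4)*s < -2).
Before s := s: r != 3 or ((1/2)*r + 3*s != 8 and r + (1/4)*s < -2)
Then branch requires ((s <= 6 or 3*s >= 8) -> (2*s < -6 and (r != 3 or ((1/2)*r + 3*s != 8 and r + (1/4)*s < -2)))) and ((not (s <= 6 or 3*s >= 8)) -> (r != 3 or ((1/2)*r + 3*s != 8 and r + (1/4)*s < -2))); else branch requires r != 3 or ((1/2)*r + 3*s != 8 and r + (1/4)*s < -2).
Before the if: ((2*s <= -5 -> r <= 1) -> (((s <= 6 or 3*s >= 8) -> (2*s < -6 and (r != 3 or ((1/2)*r + 3*s != 8 and r + (1/4)*s < -2)))) and ((not (s <= 6 or 3*s >= 8)) -> (r != 3 or ((1/2)*r + 3*s != 8 and r + (1/4)*s < -2))))) and ((not (2*s <= -5 -> r <= 1)) -> (r != 3 or ((1/2)*r + 3*s != 8 and r + (1/4)*s < -2)))
Answer: WP = ((2*s <= -5 -> r <= 1) -> (((s <= 6 or 3*s >= 8) -> (2*s < -6 and (r != 3 or ((1/2)*r + 3*s != 8 and r + (1/4)*s < -2)))) and ((not (s <= 6 or 3*s >= 8)) -> (r != 3 or ((1/2)*r + 3*s != 8 and r + (1/4)*s < -2))))) and ((not (2*s <= -5 -> r <= 1)) -> (r != 3 or ((1/2)*r + 3*s != 8 and r + (1/4)*s < -2)))


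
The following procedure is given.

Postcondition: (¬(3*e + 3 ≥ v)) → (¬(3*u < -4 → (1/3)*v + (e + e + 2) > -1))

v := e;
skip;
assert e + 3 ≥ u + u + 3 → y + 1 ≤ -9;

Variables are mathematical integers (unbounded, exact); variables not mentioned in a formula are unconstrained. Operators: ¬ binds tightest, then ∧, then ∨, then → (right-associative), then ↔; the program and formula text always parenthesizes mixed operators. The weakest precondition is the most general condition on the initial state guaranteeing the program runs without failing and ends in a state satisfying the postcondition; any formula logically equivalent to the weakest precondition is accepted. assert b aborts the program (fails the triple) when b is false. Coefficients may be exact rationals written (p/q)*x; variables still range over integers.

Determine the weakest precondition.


Working backward. After the program, the postcondition (¬(3*e + 3 ≥ v)) → (¬(3*u < -4 → (1/3)*v + (e + e + 2) > -1)) must hold; in canonical form it is (¬(3*e ≥ v - 3)) → (¬(3*u < -4 → 2*e + (1/3)*v > -3)).
Before assert e + 3 ≥ u + u + 3 → y + 1 ≤ -9: (e ≥ 2*u → y ≤ -10) ∧ ((¬(3*e ≥ v - 3)) → (¬(3*u < -4 → 2*e + (1/3)*v > -3)))
Before skip: (e ≥ 2*u → y ≤ -10) ∧ ((¬(3*e ≥ v - 3)) → (¬(3*u < -4 → 2*e + (1/3)*v > -3)))
Before v := e: (e ≥ 2*u → y ≤ -10) ∧ ((¬(2*e ≥ -3)) → (¬(3*u < -4 → (7/3)*e > -3)))
Answer: WP = (e ≥ 2*u → y ≤ -10) ∧ ((¬(2*e ≥ -3)) → (¬(3*u < -4 → (7/3)*e > -3)))


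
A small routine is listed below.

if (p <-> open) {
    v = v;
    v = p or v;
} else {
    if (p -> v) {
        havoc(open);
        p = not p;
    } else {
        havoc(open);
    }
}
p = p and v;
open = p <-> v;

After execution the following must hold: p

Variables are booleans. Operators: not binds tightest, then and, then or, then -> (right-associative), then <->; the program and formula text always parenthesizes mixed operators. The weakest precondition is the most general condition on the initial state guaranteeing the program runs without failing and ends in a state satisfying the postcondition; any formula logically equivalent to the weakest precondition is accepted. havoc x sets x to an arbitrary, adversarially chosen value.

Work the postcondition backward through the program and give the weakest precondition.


Working backward. After the program, p must hold.
Before open := p <-> v: p
Before p := p and v: p and v
Then branch requires p and (p or v); else branch requires ((p -> v) -> ((not p) and v)) and ((not (p -> v)) -> (p and v)).
Before the if: ((p <-> open) -> (p and (p or v))) and ((not (p <-> open)) -> (((p -> v) -> ((not p) and v)) and ((not (p -> v)) -> (p and v))))
Answer: WP = ((p <-> open) -> (p and (p or v))) and ((not (p <-> open)) -> (((p -> v) -> ((not p) and v)) and ((not (p -> v)) -> (p and v))))


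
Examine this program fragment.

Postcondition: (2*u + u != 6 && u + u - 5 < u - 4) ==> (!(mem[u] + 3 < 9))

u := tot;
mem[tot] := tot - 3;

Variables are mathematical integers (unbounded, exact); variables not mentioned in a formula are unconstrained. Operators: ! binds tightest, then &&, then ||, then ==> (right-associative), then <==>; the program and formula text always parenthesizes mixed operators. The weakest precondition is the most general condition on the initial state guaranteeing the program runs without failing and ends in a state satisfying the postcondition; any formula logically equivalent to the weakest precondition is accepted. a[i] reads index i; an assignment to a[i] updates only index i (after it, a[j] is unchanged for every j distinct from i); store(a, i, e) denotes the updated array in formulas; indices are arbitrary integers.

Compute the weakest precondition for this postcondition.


Working backward. After the program, the postcondition (2*u + u != 6 && u + u - 5 < u - 4) ==> (!(mem[u] + 3 < 9)) must hold; in canonical form it is (3*u != 6 && u < 1) ==> (!(mem[u] < 6)).
Before mem[tot] := tot - 3: (3*u != 6 && u < 1) ==> (!(store(mem, tot, tot - 3)[u] < 6))
Before u := tot: (3*tot != 6 && tot < 1) ==> (!(store(mem, tot, tot - 3)[tot] < 6))
Answer: WP = (3*tot != 6 && tot < 1) ==> (!(store(mem, tot, tot - 3)[tot] < 6))


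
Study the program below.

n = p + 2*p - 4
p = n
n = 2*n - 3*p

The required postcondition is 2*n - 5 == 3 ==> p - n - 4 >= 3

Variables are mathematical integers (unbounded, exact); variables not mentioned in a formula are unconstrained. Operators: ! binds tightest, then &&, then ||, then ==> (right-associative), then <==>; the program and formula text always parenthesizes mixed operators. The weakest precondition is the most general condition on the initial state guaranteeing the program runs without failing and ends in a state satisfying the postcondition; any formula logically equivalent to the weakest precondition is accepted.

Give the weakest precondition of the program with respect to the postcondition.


Working backward. After the program, the postcondition 2*n - 5 == 3 ==> p - n - 4 >= 3 must hold; in canonical form it is 2*n == 8 ==> p >= n + 7.
Before n := 2*n - 3*p: 4*n == 6*p + 8 ==> 4*p >= 2*n + 7
Before p := n: 2*n == -8 ==> 2*n >= 7
Before n := p + 2*p - 4: 6*p == 0 ==> 6*p >= 15
Answer: WP = 6*p == 0 ==> 6*p >= 15


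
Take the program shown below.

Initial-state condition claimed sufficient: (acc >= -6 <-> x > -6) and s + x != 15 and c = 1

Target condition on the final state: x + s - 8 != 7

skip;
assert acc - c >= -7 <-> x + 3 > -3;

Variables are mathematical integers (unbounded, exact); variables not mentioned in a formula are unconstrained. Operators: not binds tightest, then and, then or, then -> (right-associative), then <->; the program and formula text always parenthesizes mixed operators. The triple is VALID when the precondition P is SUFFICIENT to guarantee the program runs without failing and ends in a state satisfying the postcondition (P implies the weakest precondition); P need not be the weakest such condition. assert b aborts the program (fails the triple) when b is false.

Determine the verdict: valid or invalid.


Working backward. After the program, the postcondition x + s - 8 != 7 must hold; in canonical form it is s + x != 15.
Before assert acc - c >= -7 <-> x + 3 > -3: (acc >= c - 7 <-> x > -6) and s + x != 15
Before skip: (acc >= c - 7 <-> x > -6) and s + x != 15
The weakest precondition is (acc >= c - 7 <-> x > -6) and s + x != 15.
Check whether (acc >= -6 <-> x > -6) and s + x != 15 and c = 1 implies it.
Every state satisfying the precondition satisfies the weakest precondition: the implication holds.
Answer: valid


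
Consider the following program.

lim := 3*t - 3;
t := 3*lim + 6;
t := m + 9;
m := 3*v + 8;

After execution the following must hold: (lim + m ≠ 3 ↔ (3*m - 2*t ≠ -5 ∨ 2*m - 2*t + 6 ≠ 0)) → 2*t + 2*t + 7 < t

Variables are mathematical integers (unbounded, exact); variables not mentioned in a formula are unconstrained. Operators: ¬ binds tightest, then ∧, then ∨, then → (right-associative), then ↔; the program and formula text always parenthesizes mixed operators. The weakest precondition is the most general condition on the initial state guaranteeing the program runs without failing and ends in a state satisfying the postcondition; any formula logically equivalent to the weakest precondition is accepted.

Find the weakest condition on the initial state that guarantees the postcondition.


Working backward. After the program, the postcondition (lim + m ≠ 3 ↔ (3*m - 2*t ≠ -5 ∨ 2*m - 2*t + 6 ≠ 0)) → 2*t + 2*t + 7 < t must hold; in canonical form it is (lim + m ≠ 3 ↔ (3*m ≠ 2*t - 5 ∨ 2*m ≠ 2*t - 6)) → 3*t < -7.
Before m := 3*v + 8: (lim + 3*v ≠ -5 ↔ (9*v ≠ 2*t - 29 ∨ 6*v ≠ 2*t - 22)) → 3*t < -7
Before t := m + 9: (lim + 3*v ≠ -5 ↔ (9*v ≠ 2*m - 11 ∨ 6*v ≠ 2*m - 4)) → 3*m < -34
Before t := 3*lim + 6: (lim + 3*v ≠ -5 ↔ (9*v ≠ 2*m - 11 ∨ 6*v ≠ 2*m - 4)) → 3*m < -34
Before lim := 3*t - 3: (3*t + 3*v ≠ -2 ↔ (9*v ≠ 2*m - 11 ∨ 6*v ≠ 2*m - 4)) → 3*m < -34
Answer: WP = (3*t + 3*v ≠ -2 ↔ (9*v ≠ 2*m - 11 ∨ 6*v ≠ 2*m - 4)) → 3*m < -34


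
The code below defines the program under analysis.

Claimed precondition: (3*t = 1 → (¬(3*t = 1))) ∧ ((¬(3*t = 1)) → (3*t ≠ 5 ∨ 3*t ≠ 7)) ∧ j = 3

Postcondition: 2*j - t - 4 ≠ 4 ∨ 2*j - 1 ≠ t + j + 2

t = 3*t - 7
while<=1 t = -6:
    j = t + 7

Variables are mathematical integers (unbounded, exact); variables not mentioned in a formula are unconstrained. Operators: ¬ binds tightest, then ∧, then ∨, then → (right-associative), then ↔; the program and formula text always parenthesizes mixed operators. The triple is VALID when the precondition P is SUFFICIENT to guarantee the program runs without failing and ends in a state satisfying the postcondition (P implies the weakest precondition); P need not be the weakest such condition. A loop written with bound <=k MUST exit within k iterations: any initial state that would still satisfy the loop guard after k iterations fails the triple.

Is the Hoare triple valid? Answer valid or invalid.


Working backward. After the program, the postcondition 2*j - t - 4 ≠ 4 ∨ 2*j - 1 ≠ t + j + 2 must hold; in canonical form it is 2*j ≠ t + 8 ∨ j ≠ t + 3.
Before the loop (bound <=1), unroll the exhaustion recursion (WP_0 = exit-now case; WP_j = one more guarded iteration, up to j = 1):
  WP_0: (¬(t = -6)) ∧ (2*j ≠ t + 8 ∨ j ≠ t + 3)
  WP_1: (t = -6 → (¬(t = -6))) ∧ ((¬(t = -6)) → (2*j ≠ t + 8 ∨ j ≠ t + 3))
So before the loop: (t = -6 → (¬(t = -6))) ∧ ((¬(t = -6)) → (2*j ≠ t + 8 ∨ j ≠ t + 3))
Before t := 3*t - 7: (3*t = 1 → (¬(3*t = 1))) ∧ ((¬(3*t = 1)) → (2*j ≠ 3*t + 1 ∨ j ≠ 3*t - 4))
The weakest precondition is (3*t = 1 → (¬(3*t = 1))) ∧ ((¬(3*t = 1)) → (2*j ≠ 3*t + 1 ∨ j ≠ 3*t - 4)).
Check whether (3*t = 1 → (¬(3*t = 1))) ∧ ((¬(3*t = 1)) → (3*t ≠ 5 ∨ 3*t ≠ 7)) ∧ j = 3 implies it.
Every state satisfying the precondition satisfies the weakest precondition: the implication holds.
Answer: valid


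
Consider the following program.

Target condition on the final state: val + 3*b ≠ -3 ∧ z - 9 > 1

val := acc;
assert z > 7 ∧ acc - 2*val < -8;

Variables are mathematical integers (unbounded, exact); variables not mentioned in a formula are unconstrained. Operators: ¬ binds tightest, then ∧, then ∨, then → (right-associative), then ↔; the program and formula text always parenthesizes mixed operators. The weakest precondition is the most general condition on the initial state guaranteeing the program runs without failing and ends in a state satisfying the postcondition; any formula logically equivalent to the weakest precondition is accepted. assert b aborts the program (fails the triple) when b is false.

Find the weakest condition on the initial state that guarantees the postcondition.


Working backward. After the program, the postcondition val + 3*b ≠ -3 ∧ z - 9 > 1 must hold; in canonical form it is 3*b + val ≠ -3 ∧ z > 10.
Before assert z > 7 ∧ acc - 2*val < -8: z > 7 ∧ acc < 2*val - 8 ∧ 3*b + val ≠ -3 ∧ z > 10
Before val := acc: z > 7 ∧ acc > 8 ∧ acc + 3*b ≠ -3 ∧ z > 10
Answer: WP = z > 7 ∧ acc > 8 ∧ acc + 3*b ≠ -3 ∧ z > 10


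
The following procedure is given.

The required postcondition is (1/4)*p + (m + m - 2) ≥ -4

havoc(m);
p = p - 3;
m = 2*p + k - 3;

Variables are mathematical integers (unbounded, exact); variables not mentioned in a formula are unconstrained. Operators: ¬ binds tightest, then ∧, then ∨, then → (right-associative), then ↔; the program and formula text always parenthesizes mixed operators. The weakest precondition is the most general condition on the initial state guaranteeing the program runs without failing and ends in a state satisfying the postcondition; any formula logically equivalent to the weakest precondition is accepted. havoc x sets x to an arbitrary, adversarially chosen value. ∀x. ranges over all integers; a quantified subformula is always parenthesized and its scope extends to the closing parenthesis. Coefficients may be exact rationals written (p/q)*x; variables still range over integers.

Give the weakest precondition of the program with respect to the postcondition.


Working backward. After the program, the postcondition (1/4)*p + (m + m - 2) ≥ -4 must hold; in canonical form it is 2*m + (1/4)*p ≥ -2.
Before m := 2*p + k - 3: 2*k + (17/4)*p ≥ 4
Before p := p - 3: 2*k + (17/4)*p ≥ 67/4
Before havoc m: 2*k + (17/4)*p ≥ 67/4
Answer: WP = 2*k + (17/4)*p ≥ 67/4


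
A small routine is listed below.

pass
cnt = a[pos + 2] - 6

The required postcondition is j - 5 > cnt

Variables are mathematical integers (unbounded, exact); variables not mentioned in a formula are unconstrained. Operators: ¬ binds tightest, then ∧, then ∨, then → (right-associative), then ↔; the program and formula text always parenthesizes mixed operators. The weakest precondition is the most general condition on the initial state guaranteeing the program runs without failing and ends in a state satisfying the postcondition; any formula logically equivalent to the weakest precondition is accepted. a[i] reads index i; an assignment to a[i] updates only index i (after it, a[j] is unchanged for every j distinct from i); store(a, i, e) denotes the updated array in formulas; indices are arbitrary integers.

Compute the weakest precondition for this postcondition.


Working backward. After the program, the postcondition j - 5 > cnt must hold; in canonical form it is j > cnt + 5.
Before cnt := a[pos + 2] - 6: j > a[pos + 2] - 1
Before skip: j > a[pos + 2] - 1
Answer: WP = j > a[pos + 2] - 1


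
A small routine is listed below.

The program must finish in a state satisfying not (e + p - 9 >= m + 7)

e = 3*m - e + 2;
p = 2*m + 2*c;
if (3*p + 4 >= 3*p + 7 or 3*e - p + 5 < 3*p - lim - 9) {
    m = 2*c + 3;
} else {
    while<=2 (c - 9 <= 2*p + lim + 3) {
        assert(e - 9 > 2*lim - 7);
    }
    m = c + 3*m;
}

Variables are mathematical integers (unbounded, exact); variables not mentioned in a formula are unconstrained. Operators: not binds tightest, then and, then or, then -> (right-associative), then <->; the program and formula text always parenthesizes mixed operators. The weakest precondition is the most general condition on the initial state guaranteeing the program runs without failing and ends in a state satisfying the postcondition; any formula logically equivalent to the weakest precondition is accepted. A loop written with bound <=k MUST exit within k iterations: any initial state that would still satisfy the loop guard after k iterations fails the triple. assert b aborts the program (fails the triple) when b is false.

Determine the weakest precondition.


Working backward. After the program, the postcondition not (e + p - 9 >= m + 7) must hold; in canonical form it is not (e + p >= m + 16).
Then branch requires not (e + p >= 2*c + 19); else branch requires (c <= lim + 2*p + 12 -> (e > 2*lim + 2 and (c <= lim + 2*p + 12 -> (e > 2*lim + 2 and (not (c <= lim + 2*p + 12)) and (not (e + p >= c + 3*m + 16)))) and ((not (c <= lim + 2*p + 12)) -> (not (e + p >= c + 3*m + 16))))) and ((not (c <= lim + 2*p + 12)) -> (not (e + p >= c + 3*m + 16))).
Before the if: (3*e + lim < 4*p - 14 -> (not (e + p >= 2*c + 19))) and ((not (3*e + lim < 4*p - 14)) -> ((c <= lim + 2*p + 12 -> (e > 2*lim + 2 and (c <= lim + 2*p + 12 -> (e > 2*lim + 2 and (not (c <= lim + 2*p + 12)) and (not (e + p >= c + 3*m + 16)))) and ((not (c <= lim + 2*p + 12)) -> (not (e + p >= c + 3*m + 16))))) and ((not (c <= lim + 2*p + 12)) -> (not (e + p >= c + 3*m + 16)))))
Before p := 2*m + 2*c: (3*e + lim < 8*c + 8*m - 14 -> (not (e + 2*m >= 19))) and ((not (3*e + lim < 8*c + 8*m - 14)) -> ((3*c + lim + 4*m >= -12 -> (e > 2*lim + 2 and (3*c + lim + 4*m >= -12 -> (e > 2*lim + 2 and (not (3*c + lim + 4*m >= -12)) and (not (c + e >= m + 16)))) and ((not (3*c + lim + 4*m >= -12)) -> (not (c + e >= m + 16))))) and ((not (3*c + lim + 4*m >= -12)) -> (not (c + e >= m + 16)))))
Before e := 3*m - e + 2: (lim + m < 8*c + 3*e - 20 -> (not (5*m >= e + 17))) and ((not (lim + m < 8*c + 3*e - 20)) -> ((3*c + lim + 4*m >= -12 -> (3*m > e + 2*lim and (3*c + lim + 4*m >= -12 -> (3*m > e + 2*lim and (not (3*c + lim + 4*m >= -12)) and (not (c + 2*m >= e + 14)))) and ((not (3*c + lim + 4*m >= -12)) -> (not (c + 2*m >= e + 14))))) and ((not (3*c + lim + 4*m >= -12)) -> (not (c + 2*m >= e + 14)))))
Answer: WP = (lim + m < 8*c + 3*e - 20 -> (not (5*m >= e + 17))) and ((not (lim + m < 8*c + 3*e - 20)) -> ((3*c + lim + 4*m >= -12 -> (3*m > e + 2*lim and (3*c + lim + 4*m >= -12 -> (3*m > e + 2*lim and (not (3*c + lim + 4*m >= -12)) and (not (c + 2*m >= e + 14)))) and ((not (3*c + lim + 4*m >= -12)) -> (not (c + 2*m >= e + 14))))) and ((not (3*c + lim + 4*m >= -12)) -> (not (c + 2*m >= e + 14)))))


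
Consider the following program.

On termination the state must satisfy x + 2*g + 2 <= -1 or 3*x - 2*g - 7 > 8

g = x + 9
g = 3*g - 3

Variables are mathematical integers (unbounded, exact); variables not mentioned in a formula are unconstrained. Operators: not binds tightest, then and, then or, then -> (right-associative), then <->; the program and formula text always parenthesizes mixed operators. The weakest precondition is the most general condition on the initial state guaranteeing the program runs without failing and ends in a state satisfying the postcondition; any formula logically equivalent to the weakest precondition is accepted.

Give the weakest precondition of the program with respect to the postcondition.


Working backward. After the program, the postcondition x + 2*g + 2 <= -1 or 3*x - 2*g - 7 > 8 must hold; in canonical form it is 2*g + x <= -3 or 3*x > 2*g + 15.
Before g := 3*g - 3: 6*g + x <= 3 or 3*x > 6*g + 9
Before g := x + 9: 7*x <= -51 or 3*x < -63
Answer: WP = 7*x <= -51 or 3*x < -63


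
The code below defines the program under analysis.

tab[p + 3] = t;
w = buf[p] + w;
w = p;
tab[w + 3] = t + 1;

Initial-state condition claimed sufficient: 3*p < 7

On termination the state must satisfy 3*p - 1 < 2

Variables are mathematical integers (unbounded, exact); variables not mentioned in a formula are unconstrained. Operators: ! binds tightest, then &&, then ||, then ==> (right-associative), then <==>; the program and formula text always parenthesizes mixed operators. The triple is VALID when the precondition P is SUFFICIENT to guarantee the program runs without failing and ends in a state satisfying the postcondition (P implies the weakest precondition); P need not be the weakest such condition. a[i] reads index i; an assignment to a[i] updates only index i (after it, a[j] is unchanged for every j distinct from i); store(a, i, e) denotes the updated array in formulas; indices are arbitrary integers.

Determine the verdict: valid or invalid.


Working backward. After the program, the postcondition 3*p - 1 < 2 must hold; in canonical form it is 3*p < 3.
Before tab[w + 3] := t + 1: 3*p < 3
Before w := p: 3*p < 3
Before w := buf[p] + w: 3*p < 3
Before tab[p + 3] := t: 3*p < 3
The weakest precondition is 3*p < 3.
Check whether 3*p < 7 implies it.
Countermodel: at the initial state p = 1, the precondition holds but the weakest precondition fails.
Answer: invalid


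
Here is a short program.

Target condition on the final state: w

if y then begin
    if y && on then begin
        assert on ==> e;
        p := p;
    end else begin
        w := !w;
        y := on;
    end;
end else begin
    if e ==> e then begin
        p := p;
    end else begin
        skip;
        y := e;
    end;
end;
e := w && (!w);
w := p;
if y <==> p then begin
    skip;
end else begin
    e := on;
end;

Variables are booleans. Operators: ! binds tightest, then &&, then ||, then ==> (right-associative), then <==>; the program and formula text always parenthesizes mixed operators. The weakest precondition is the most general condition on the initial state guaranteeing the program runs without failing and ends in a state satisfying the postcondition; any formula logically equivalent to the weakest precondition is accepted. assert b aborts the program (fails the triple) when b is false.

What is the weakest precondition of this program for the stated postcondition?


Working backward. After the program, w must hold.
Then branch requires w; else branch requires w.
Before the if: ((y <==> p) ==> w) && ((!(y <==> p)) ==> w)
Before w := p: ((y <==> p) ==> p) && ((!(y <==> p)) ==> p)
Before e := w && (!w): ((y <==> p) ==> p) && ((!(y <==> p)) ==> p)
Then branch requires ((y && on) ==> ((on ==> e) && ((y <==> p) ==> p) && ((!(y <==> p)) ==> p))) && ((!(y && on)) ==> (((on <==> p) ==> p) && ((!(on <==> p)) ==> p))); else branch requires ((y <==> p) ==> p) && ((!(y <==> p)) ==> p).
Before the if: (y ==> (((y && on) ==> ((on ==> e) && ((y <==> p) ==> p) && ((!(y <==> p)) ==> p))) && ((!(y && on)) ==> (((on <==> p) ==> p) && ((!(on <==> p)) ==> p))))) && ((!y) ==> (((y <==> p) ==> p) && ((!(y <==> p)) ==> p)))
Answer: WP = (y ==> (((y && on) ==> ((on ==> e) && ((y <==> p) ==> p) && ((!(y <==> p)) ==> p))) && ((!(y && on)) ==> (((on <==> p) ==> p) && ((!(on <==> p)) ==> p))))) && ((!y) ==> (((y <==> p) ==> p) && ((!(y <==> p)) ==> p)))


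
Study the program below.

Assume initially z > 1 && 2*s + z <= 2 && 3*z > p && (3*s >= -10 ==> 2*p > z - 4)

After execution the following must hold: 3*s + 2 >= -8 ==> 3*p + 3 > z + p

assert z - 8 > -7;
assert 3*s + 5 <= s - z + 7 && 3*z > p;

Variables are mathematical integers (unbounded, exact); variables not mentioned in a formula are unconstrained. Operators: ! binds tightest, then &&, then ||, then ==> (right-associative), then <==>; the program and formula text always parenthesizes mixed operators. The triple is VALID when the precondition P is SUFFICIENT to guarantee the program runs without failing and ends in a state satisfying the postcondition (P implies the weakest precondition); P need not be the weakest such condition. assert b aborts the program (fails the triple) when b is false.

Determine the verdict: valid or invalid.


Working backward. After the program, the postcondition 3*s + 2 >= -8 ==> 3*p + 3 > z + p must hold; in canonical form it is 3*s >= -10 ==> 2*p > z - 3.
Before assert 3*s + 5 <= s - z + 7 && 3*z > p: 2*s + z <= 2 && 3*z > p && (3*s >= -10 ==> 2*p > z - 3)
Before assert z - 8 > -7: z > 1 && 2*s + z <= 2 && 3*z > p && (3*s >= -10 ==> 2*p > z - 3)
The weakest precondition is z > 1 && 2*s + z <= 2 && 3*z > p && (3*s >= -10 ==> 2*p > z - 3).
Check whether z > 1 && 2*s + z <= 2 && 3*z > p && (3*s >= -10 ==> 2*p > z - 4) implies it.
Countermodel: at the initial state p = 1, s = -3, z = 5, the precondition holds but the weakest precondition fails.
Answer: invalid


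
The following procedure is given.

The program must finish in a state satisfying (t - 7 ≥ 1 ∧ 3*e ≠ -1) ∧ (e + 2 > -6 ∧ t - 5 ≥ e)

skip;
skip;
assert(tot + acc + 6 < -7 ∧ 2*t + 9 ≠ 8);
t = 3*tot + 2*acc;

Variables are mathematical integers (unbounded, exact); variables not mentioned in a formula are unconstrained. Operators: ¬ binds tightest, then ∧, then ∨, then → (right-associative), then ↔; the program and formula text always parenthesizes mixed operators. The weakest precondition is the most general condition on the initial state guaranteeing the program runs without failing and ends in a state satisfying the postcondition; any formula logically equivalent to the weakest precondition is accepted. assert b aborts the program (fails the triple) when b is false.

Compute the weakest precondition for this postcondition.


Working backward. After the program, the postcondition (t - 7 ≥ 1 ∧ 3*e ≠ -1) ∧ (e + 2 > -6 ∧ t - 5 ≥ e) must hold; in canonical form it is t ≥ 8 ∧ 3*e ≠ -1 ∧ e > -8 ∧ t ≥ e + 5.
Before t := 3*tot + 2*acc: 2*acc + 3*tot ≥ 8 ∧ 3*e ≠ -1 ∧ e > -8 ∧ 2*acc + 3*tot ≥ e + 5
Before assert tot + acc + 6 < -7 ∧ 2*t + 9 ≠ 8: acc + tot < -13 ∧ 2*t ≠ -1 ∧ 2*acc + 3*tot ≥ 8 ∧ 3*e ≠ -1 ∧ e > -8 ∧ 2*acc + 3*tot ≥ e + 5
Before skip: acc + tot < -13 ∧ 2*t ≠ -1 ∧ 2*acc + 3*tot ≥ 8 ∧ 3*e ≠ -1 ∧ e > -8 ∧ 2*acc + 3*tot ≥ e + 5
Before skip: acc + tot < -13 ∧ 2*t ≠ -1 ∧ 2*acc + 3*tot ≥ 8 ∧ 3*e ≠ -1 ∧ e > -8 ∧ 2*acc + 3*tot ≥ e + 5
Answer: WP = acc + tot < -13 ∧ 2*t ≠ -1 ∧ 2*acc + 3*tot ≥ 8 ∧ 3*e ≠ -1 ∧ e > -8 ∧ 2*acc + 3*tot ≥ e + 5


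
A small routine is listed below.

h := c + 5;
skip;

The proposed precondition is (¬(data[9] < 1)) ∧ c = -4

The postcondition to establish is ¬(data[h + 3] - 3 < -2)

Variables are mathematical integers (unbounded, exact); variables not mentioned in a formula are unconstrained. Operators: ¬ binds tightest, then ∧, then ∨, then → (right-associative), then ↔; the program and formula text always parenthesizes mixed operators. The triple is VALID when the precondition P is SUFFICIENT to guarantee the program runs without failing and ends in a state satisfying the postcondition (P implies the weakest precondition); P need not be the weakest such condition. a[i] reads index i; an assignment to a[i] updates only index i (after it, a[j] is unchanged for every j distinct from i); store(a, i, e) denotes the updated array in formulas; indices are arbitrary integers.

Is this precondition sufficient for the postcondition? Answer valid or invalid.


Working backward. After the program, the postcondition ¬(data[h + 3] - 3 < -2) must hold; in canonical form it is ¬(data[h + 3] < 1).
Before skip: ¬(data[h + 3] < 1)
Before h := c + 5: ¬(data[c + 8] < 1)
The weakest precondition is ¬(data[c + 8] < 1).
Check whether (¬(data[9] < 1)) ∧ c = -4 implies it.
Countermodel: at the initial state c = -4, data = {[4] = 0, [9] = 1, elsewhere 1}, the precondition holds but the weakest precondition fails.
Answer: invalid


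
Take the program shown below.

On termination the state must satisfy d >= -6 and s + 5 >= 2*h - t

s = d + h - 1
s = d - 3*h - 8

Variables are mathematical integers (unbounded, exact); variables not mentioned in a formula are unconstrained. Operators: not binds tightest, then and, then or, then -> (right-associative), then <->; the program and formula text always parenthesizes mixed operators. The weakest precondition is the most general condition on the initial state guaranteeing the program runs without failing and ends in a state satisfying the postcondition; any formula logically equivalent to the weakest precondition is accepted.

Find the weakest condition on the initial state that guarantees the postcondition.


Working backward. After the program, the postcondition d >= -6 and s + 5 >= 2*h - t must hold; in canonical form it is d >= -6 and s + t >= 2*h - 5.
Before s := d - 3*h - 8: d >= -6 and d + t >= 5*h + 3
Before s := d + h - 1: d >= -6 and d + t >= 5*h + 3
Answer: WP = d >= -6 and d + t >= 5*h + 3


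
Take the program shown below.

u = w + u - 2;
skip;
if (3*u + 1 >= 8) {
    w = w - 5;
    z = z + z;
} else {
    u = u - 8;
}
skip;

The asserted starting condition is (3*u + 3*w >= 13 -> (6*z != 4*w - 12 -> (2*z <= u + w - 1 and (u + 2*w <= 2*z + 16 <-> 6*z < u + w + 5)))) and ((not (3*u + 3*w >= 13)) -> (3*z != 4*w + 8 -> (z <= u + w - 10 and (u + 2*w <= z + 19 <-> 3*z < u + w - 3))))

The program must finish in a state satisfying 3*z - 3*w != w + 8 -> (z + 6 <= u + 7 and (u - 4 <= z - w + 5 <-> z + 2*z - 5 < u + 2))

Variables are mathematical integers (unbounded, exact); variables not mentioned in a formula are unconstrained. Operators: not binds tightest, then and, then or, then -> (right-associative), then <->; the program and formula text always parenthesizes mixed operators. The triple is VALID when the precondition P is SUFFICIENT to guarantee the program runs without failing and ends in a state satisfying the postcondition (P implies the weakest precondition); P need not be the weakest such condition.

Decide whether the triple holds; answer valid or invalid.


Working backward. After the program, the postcondition 3*z - 3*w != w + 8 -> (z + 6 <= u + 7 and (u - 4 <= z - w + 5 <-> z + 2*z - 5 < u + 2)) must hold; in canonical form it is 3*z != 4*w + 8 -> (z <= u + 1 and (u + w <= z + 9 <-> 3*z < u + 7)).
Before skip: 3*z != 4*w + 8 -> (z <= u + 1 and (u + w <= z + 9 <-> 3*z < u + 7))
Then branch requires 6*z != 4*w - 12 -> (2*z <= u + 1 and (u + w <= 2*z + 14 <-> 6*z < u + 7)); else branch requires 3*z != 4*w + 8 -> (z <= u - 7 and (u + w <= z + 17 <-> 3*z < u - 1)).
Before the if: (3*u >= 7 -> (6*z != 4*w - 12 -> (2*z <= u + 1 and (u + w <= 2*z + 14 <-> 6*z < u + 7)))) and ((not (3*u >= 7)) -> (3*z != 4*w + 8 -> (z <= u - 7 and (u + w <= z + 17 <-> 3*z < u - 1))))
Before skip: (3*u >= 7 -> (6*z != 4*w - 12 -> (2*z <= u + 1 and (u + w <= 2*z + 14 <-> 6*z < u + 7)))) and ((not (3*u >= 7)) -> (3*z != 4*w + 8 -> (z <= u - 7 and (u + w <= z + 17 <-> 3*z < u - 1))))
Before u := w + u - 2: (3*u + 3*w >= 13 -> (6*z != 4*w - 12 -> (2*z <= u + w - 1 and (u + 2*w <= 2*z + 16 <-> 6*z < u + w + 5)))) and ((not (3*u + 3*w >= 13)) -> (3*z != 4*w + 8 -> (z <= u + w - 9 and (u + 2*w <= z + 19 <-> 3*z < u + w - 3))))
The weakest precondition is (3*u + 3*w >= 13 -> (6*z != 4*w - 12 -> (2*z <= u + w - 1 and (u + 2*w <= 2*z + 16 <-> 6*z < u + w + 5)))) and ((not (3*u + 3*w >= 13)) -> (3*z != 4*w + 8 -> (z <= u + w - 9 and (u + 2*w <= z + 19 <-> 3*z < u + w - 3)))).
Check whether (3*u + 3*w >= 13 -> (6*z != 4*w - 12 -> (2*z <= u + w - 1 and (u + 2*w <= 2*z + 16 <-> 6*z < u + w + 5)))) and ((not (3*u + 3*w >= 13)) -> (3*z != 4*w + 8 -> (z <= u + w - 10 and (u + 2*w <= z + 19 <-> 3*z < u + w - 3)))) implies it.
Every state satisfying the precondition satisfies the weakest precondition: the implication holds.
Answer: valid


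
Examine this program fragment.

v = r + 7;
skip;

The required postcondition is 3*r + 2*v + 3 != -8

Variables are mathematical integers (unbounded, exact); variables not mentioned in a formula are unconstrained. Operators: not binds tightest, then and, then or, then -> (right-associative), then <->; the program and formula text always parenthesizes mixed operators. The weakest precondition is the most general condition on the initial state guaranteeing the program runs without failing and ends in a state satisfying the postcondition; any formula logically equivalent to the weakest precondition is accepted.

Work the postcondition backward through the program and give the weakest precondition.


Working backward. After the program, the postcondition 3*r + 2*v + 3 != -8 must hold; in canonical form it is 3*r + 2*v != -11.
Before skip: 3*r + 2*v != -11
Before v := r + 7: 5*r != -25
Answer: WP = 5*r != -25


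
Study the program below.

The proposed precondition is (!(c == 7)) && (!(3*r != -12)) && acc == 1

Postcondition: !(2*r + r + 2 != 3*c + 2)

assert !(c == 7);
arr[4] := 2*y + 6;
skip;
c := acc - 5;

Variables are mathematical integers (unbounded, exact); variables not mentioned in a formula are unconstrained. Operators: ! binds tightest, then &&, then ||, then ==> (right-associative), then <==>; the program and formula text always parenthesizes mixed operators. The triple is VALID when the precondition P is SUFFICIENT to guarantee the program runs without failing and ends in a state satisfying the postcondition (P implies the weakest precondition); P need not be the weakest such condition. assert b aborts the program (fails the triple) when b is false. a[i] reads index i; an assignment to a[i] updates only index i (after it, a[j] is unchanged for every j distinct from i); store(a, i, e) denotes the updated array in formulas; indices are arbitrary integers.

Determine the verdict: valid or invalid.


Working backward. After the program, the postcondition !(2*r + r + 2 != 3*c + 2) must hold; in canonical form it is !(3*r != 3*c).
Before c := acc - 5: !(3*r != 3*acc - 15)
Before skip: !(3*r != 3*acc - 15)
Before arr[4] := 2*y + 6: !(3*r != 3*acc - 15)
Before assert !(c == 7): (!(c == 7)) && (!(3*r != 3*acc - 15))
The weakest precondition is (!(c == 7)) && (!(3*r != 3*acc - 15)).
Check whether (!(c == 7)) && (!(3*r != -12)) && acc == 1 implies it.
Every state satisfying the precondition satisfies the weakest precondition: the implication holds.
Answer: valid
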